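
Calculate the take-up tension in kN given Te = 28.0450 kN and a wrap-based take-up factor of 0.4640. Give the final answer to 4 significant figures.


T_tu = 28.0450 * 0.4640
T_tu = 13.01 kN


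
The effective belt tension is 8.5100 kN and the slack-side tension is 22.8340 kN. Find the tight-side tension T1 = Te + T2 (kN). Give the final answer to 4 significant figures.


T1 = Te + T2 = 8.5100 + 22.8340
T1 = 31.34 kN


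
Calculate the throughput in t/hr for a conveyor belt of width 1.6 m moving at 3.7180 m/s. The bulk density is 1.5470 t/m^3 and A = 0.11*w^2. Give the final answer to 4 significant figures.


A = 0.11 * 1.6^2 = 0.2816 m^2
C = 0.2816 * 3.7180 * 1.5470 * 3600
C = 5831 t/hr


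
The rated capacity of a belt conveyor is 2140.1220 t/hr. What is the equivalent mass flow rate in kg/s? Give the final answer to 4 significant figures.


m_dot = 2140.1220 * 1000 / 3600
m_dot = 594.5 kg/s


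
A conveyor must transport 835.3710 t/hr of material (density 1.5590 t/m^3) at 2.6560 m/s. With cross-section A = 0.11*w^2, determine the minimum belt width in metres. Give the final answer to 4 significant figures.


A_req = 835.3710 / (2.6560 * 1.5590 * 3600) = 0.0560406 m^2
w = sqrt(0.0560406 / 0.11)
w = 0.7138 m


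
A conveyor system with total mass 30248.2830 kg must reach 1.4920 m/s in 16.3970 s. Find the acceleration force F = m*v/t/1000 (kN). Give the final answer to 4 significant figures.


F = 30248.2830 * 1.4920 / 16.3970 / 1000
F = 2.752 kN


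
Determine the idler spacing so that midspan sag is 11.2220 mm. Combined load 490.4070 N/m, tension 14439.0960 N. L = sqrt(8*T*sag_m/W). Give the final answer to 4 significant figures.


sag = 11.2220/1000 = 0.011222 m
L = sqrt(8 * 14439.0960 * 0.011222 / 490.4070)
L = 1.626 m


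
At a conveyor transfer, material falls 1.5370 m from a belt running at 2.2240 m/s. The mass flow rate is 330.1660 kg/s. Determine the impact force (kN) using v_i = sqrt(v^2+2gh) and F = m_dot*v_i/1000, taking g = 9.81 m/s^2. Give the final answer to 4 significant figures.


v_i = sqrt(2.2240^2 + 2*9.81*1.5370) = 5.9247 m/s
F = 330.1660 * 5.9247 / 1000
F = 1.956 kN


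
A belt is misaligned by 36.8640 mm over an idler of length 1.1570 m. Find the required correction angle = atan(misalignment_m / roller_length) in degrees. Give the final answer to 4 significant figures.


misalign_m = 36.8640 / 1000 = 0.036864 m
angle = atan(0.036864 / 1.1570)
angle = 1.825 deg


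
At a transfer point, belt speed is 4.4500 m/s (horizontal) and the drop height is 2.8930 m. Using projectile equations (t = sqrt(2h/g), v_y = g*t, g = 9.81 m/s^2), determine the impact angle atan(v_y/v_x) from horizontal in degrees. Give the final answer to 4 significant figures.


t = sqrt(2*2.8930/9.81) = 0.767988 s
v_y = 9.81 * 0.767988 = 7.53396 m/s
angle = atan(7.53396 / 4.4500) = 59.43 deg


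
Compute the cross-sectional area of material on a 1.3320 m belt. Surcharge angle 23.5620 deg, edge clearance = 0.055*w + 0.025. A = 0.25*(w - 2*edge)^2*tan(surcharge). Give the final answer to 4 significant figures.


edge = 0.055*1.3320 + 0.025 = 0.09826 m
ew = 1.3320 - 2*0.09826 = 1.13548 m
A = 0.25 * 1.13548^2 * tan(23.5620 deg)
A = 0.1406 m^2


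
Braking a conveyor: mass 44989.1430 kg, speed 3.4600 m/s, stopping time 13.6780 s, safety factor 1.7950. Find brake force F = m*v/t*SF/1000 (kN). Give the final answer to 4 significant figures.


F = 44989.1430 * 3.4600 / 13.6780 * 1.7950 / 1000
F = 20.43 kN


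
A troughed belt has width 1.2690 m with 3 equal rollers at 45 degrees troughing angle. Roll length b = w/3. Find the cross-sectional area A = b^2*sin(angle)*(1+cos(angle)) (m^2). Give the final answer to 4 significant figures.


b = 1.2690/3 = 0.423 m
A = 0.423^2 * sin(45 deg) * (1 + cos(45 deg))
A = 0.2160 m^2


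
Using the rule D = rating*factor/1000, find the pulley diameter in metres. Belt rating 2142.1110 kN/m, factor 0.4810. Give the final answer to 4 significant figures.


D = 2142.1110 * 0.4810 / 1000
D = 1.030 m


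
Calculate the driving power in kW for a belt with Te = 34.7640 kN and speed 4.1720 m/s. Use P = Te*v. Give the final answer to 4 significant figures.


P = Te * v = 34.7640 * 4.1720
P = 145.0 kW


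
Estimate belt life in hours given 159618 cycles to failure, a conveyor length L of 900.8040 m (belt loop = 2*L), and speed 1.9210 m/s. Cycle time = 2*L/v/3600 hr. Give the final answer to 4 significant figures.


cycle_time = 2 * 900.8040 / 1.9210 / 3600 = 0.260514 hr
life = 159618 * 0.260514 = 41580 hours


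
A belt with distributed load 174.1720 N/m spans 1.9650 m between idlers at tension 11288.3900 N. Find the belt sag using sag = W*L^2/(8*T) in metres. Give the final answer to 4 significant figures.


sag = 174.1720 * 1.9650^2 / (8 * 11288.3900)
sag = 0.007447 m


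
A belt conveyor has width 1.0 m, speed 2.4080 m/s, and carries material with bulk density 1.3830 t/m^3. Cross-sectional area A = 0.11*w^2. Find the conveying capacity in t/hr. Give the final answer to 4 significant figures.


A = 0.11 * 1.0^2 = 0.11 m^2
C = 0.11 * 2.4080 * 1.3830 * 3600
C = 1319 t/hr


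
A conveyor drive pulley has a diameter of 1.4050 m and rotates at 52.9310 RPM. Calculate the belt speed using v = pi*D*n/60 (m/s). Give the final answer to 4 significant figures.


v = pi * 1.4050 * 52.9310 / 60
v = 3.894 m/s


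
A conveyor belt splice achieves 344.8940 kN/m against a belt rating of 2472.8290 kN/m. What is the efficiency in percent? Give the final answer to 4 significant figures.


Eff = 344.8940 / 2472.8290 * 100
Eff = 13.95 %


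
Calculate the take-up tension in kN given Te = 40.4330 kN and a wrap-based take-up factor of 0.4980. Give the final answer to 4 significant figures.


T_tu = 40.4330 * 0.4980
T_tu = 20.14 kN


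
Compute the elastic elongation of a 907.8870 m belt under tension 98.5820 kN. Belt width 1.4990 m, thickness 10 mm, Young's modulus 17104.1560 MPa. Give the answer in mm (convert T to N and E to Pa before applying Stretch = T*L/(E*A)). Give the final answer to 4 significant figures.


A = 1.4990 * 0.01 = 0.01499 m^2
Stretch = 98.5820*1000 * 907.8870 / (17104.1560e6 * 0.01499) * 1000
Stretch = 349.1 mm


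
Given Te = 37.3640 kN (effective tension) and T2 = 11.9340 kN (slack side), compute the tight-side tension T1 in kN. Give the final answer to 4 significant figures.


T1 = Te + T2 = 37.3640 + 11.9340
T1 = 49.30 kN


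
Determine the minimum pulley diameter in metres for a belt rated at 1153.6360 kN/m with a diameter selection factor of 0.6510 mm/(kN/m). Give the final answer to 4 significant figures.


D = 1153.6360 * 0.6510 / 1000
D = 0.7510 m


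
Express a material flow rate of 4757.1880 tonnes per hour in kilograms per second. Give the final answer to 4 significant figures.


m_dot = 4757.1880 * 1000 / 3600
m_dot = 1321 kg/s


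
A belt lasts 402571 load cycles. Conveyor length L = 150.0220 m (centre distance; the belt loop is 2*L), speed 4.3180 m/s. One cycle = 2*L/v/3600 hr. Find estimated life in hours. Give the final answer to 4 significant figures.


cycle_time = 2 * 150.0220 / 4.3180 / 3600 = 0.0193019 hr
life = 402571 * 0.0193019 = 7770 hours


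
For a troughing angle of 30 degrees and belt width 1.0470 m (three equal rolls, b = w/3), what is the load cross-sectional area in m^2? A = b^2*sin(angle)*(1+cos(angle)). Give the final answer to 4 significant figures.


b = 1.0470/3 = 0.349 m
A = 0.349^2 * sin(30 deg) * (1 + cos(30 deg))
A = 0.1136 m^2


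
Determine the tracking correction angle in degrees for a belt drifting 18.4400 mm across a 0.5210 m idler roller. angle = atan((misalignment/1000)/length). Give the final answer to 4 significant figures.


misalign_m = 18.4400 / 1000 = 0.018440 m
angle = atan(0.018440 / 0.5210)
angle = 2.027 deg


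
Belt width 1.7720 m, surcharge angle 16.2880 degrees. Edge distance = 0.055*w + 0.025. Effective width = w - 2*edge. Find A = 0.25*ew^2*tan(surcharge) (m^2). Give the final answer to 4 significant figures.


edge = 0.055*1.7720 + 0.025 = 0.12246 m
ew = 1.7720 - 2*0.12246 = 1.52708 m
A = 0.25 * 1.52708^2 * tan(16.2880 deg)
A = 0.1703 m^2


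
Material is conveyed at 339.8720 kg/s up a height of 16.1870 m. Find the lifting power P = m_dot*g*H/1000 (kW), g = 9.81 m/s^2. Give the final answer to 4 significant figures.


P = 339.8720 * 9.81 * 16.1870 / 1000
P = 53.97 kW


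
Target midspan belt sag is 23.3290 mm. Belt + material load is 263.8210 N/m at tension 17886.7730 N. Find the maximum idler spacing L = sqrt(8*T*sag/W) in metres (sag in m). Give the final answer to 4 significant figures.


sag = 23.3290/1000 = 0.023329 m
L = sqrt(8 * 17886.7730 * 0.023329 / 263.8210)
L = 3.557 m


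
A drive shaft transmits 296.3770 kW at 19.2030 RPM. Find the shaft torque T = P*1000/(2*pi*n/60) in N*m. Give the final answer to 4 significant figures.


omega = 2*pi*19.2030/60 = 2.01093 rad/s
T = 296.3770*1000 / 2.01093
T = 147400 N*m


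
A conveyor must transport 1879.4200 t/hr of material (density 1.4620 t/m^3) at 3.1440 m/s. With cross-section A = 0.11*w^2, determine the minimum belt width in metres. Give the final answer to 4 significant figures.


A_req = 1879.4200 / (3.1440 * 1.4620 * 3600) = 0.113577 m^2
w = sqrt(0.113577 / 0.11)
w = 1.016 m


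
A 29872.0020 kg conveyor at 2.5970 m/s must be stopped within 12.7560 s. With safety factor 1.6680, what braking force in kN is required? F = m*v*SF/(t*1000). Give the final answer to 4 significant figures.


F = 29872.0020 * 2.5970 / 12.7560 * 1.6680 / 1000
F = 10.14 kN


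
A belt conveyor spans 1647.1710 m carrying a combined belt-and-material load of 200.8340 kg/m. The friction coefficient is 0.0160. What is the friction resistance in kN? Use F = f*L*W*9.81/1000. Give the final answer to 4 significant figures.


F = 0.0160 * 1647.1710 * 200.8340 * 9.81 / 1000
F = 51.92 kN


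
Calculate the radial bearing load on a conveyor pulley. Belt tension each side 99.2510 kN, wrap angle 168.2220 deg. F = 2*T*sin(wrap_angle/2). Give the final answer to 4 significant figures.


F = 2 * 99.2510 * sin(168.2220/2 deg)
F = 197.5 kN


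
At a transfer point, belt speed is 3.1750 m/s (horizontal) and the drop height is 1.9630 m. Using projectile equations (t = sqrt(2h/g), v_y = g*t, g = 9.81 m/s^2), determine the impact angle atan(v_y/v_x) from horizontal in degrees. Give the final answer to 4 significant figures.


t = sqrt(2*1.9630/9.81) = 0.632617 s
v_y = 9.81 * 0.632617 = 6.20597 m/s
angle = atan(6.20597 / 3.1750) = 62.91 deg


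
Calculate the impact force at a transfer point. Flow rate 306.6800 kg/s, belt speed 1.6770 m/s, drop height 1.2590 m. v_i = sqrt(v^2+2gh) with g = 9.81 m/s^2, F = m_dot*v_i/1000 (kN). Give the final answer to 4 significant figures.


v_i = sqrt(1.6770^2 + 2*9.81*1.2590) = 5.24537 m/s
F = 306.6800 * 5.24537 / 1000
F = 1.609 kN


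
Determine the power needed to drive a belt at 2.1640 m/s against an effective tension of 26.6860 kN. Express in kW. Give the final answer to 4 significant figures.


P = Te * v = 26.6860 * 2.1640
P = 57.75 kW


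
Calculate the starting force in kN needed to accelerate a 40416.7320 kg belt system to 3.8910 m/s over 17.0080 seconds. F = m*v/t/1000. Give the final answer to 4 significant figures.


F = 40416.7320 * 3.8910 / 17.0080 / 1000
F = 9.246 kN


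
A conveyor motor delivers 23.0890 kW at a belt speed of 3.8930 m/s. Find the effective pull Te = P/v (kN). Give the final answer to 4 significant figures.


Te = P / v = 23.0890 / 3.8930
Te = 5.931 kN


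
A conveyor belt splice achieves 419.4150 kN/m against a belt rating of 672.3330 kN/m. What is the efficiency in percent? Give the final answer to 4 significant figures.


Eff = 419.4150 / 672.3330 * 100
Eff = 62.38 %


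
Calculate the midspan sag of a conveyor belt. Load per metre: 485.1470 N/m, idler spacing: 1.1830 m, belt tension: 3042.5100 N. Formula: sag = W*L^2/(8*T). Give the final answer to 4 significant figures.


sag = 485.1470 * 1.1830^2 / (8 * 3042.5100)
sag = 0.02789 m


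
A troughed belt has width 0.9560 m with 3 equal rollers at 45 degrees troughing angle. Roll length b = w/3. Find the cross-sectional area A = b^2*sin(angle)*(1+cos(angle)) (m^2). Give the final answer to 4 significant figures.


b = 0.9560/3 = 0.318667 m
A = 0.318667^2 * sin(45 deg) * (1 + cos(45 deg))
A = 0.1226 m^2


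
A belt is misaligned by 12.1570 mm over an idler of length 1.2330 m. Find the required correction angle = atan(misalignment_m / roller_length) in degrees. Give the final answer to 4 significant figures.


misalign_m = 12.1570 / 1000 = 0.012157 m
angle = atan(0.012157 / 1.2330)
angle = 0.5649 deg


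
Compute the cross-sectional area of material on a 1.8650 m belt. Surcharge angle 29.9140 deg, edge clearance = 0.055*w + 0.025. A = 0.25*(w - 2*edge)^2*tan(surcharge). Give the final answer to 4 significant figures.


edge = 0.055*1.8650 + 0.025 = 0.127575 m
ew = 1.8650 - 2*0.127575 = 1.60985 m
A = 0.25 * 1.60985^2 * tan(29.9140 deg)
A = 0.3728 m^2


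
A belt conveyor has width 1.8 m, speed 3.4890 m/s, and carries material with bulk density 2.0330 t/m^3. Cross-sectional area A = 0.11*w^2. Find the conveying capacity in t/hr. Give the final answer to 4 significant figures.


A = 0.11 * 1.8^2 = 0.3564 m^2
C = 0.3564 * 3.4890 * 2.0330 * 3600
C = 9101 t/hr


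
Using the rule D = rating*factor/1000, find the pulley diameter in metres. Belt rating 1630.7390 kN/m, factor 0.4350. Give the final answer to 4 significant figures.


D = 1630.7390 * 0.4350 / 1000
D = 0.7094 m


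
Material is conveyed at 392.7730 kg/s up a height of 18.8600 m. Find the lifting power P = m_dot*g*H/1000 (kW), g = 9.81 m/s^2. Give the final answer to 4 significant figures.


P = 392.7730 * 9.81 * 18.8600 / 1000
P = 72.67 kW


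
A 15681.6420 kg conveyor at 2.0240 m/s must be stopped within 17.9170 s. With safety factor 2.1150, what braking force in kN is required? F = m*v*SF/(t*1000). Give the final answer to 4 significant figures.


F = 15681.6420 * 2.0240 / 17.9170 * 2.1150 / 1000
F = 3.747 kN


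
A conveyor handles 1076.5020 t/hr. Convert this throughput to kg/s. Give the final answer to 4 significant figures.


m_dot = 1076.5020 * 1000 / 3600
m_dot = 299.0 kg/s


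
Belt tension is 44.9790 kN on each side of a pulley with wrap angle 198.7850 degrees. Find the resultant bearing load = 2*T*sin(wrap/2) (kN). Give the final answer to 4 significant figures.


F = 2 * 44.9790 * sin(198.7850/2 deg)
F = 88.75 kN


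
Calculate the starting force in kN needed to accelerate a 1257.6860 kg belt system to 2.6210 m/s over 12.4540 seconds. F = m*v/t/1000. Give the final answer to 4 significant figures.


F = 1257.6860 * 2.6210 / 12.4540 / 1000
F = 0.2647 kN


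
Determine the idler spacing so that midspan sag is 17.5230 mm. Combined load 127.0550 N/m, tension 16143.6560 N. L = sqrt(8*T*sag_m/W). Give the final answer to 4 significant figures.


sag = 17.5230/1000 = 0.017523 m
L = sqrt(8 * 16143.6560 * 0.017523 / 127.0550)
L = 4.220 m


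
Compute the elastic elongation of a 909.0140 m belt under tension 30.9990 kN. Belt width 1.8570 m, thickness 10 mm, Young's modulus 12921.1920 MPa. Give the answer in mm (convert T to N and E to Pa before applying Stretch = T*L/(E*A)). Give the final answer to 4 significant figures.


A = 1.8570 * 0.01 = 0.01857 m^2
Stretch = 30.9990*1000 * 909.0140 / (12921.1920e6 * 0.01857) * 1000
Stretch = 117.4 mm


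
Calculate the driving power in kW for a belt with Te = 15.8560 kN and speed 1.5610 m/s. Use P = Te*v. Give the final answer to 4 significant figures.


P = Te * v = 15.8560 * 1.5610
P = 24.75 kW


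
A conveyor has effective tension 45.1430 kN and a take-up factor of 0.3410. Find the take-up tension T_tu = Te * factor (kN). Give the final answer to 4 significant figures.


T_tu = 45.1430 * 0.3410
T_tu = 15.39 kN


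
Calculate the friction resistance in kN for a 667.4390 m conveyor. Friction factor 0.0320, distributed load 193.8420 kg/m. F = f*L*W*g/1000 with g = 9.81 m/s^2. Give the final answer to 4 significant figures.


F = 0.0320 * 667.4390 * 193.8420 * 9.81 / 1000
F = 40.61 kN


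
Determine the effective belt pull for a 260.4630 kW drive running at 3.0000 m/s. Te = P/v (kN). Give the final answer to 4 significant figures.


Te = P / v = 260.4630 / 3.0000
Te = 86.82 kN


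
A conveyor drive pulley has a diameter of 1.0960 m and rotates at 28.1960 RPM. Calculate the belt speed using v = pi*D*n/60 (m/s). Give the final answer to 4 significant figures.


v = pi * 1.0960 * 28.1960 / 60
v = 1.618 m/s


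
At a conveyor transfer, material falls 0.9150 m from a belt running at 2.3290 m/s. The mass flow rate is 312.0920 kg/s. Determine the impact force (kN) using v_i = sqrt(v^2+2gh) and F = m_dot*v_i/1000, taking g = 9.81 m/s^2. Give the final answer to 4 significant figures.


v_i = sqrt(2.3290^2 + 2*9.81*0.9150) = 4.83493 m/s
F = 312.0920 * 4.83493 / 1000
F = 1.509 kN


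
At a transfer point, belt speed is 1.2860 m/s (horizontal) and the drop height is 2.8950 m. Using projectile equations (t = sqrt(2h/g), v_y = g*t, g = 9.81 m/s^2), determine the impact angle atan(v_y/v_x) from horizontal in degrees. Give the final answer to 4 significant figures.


t = sqrt(2*2.8950/9.81) = 0.768254 s
v_y = 9.81 * 0.768254 = 7.53657 m/s
angle = atan(7.53657 / 1.2860) = 80.32 deg


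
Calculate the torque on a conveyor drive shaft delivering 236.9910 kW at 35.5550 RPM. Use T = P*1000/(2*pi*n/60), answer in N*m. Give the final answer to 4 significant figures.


omega = 2*pi*35.5550/60 = 3.72331 rad/s
T = 236.9910*1000 / 3.72331
T = 63650 N*m


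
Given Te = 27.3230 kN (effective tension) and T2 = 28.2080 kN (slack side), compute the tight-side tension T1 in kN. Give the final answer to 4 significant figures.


T1 = Te + T2 = 27.3230 + 28.2080
T1 = 55.53 kN


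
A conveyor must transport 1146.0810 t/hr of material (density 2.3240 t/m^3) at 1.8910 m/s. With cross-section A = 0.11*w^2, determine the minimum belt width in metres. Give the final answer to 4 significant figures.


A_req = 1146.0810 / (1.8910 * 2.3240 * 3600) = 0.0724411 m^2
w = sqrt(0.0724411 / 0.11)
w = 0.8115 m


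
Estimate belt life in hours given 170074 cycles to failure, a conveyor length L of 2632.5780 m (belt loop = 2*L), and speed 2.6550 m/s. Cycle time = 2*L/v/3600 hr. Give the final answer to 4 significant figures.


cycle_time = 2 * 2632.5780 / 2.6550 / 3600 = 0.550864 hr
life = 170074 * 0.550864 = 93690 hours


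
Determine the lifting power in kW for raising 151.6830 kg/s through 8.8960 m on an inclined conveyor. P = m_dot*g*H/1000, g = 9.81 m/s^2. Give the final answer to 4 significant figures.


P = 151.6830 * 9.81 * 8.8960 / 1000
P = 13.24 kW


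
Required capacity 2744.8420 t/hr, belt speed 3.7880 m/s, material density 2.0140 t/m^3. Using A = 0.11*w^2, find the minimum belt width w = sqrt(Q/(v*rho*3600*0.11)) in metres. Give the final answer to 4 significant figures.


A_req = 2744.8420 / (3.7880 * 2.0140 * 3600) = 0.0999414 m^2
w = sqrt(0.0999414 / 0.11)
w = 0.9532 m


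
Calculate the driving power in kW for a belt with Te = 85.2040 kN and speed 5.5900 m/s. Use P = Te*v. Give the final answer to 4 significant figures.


P = Te * v = 85.2040 * 5.5900
P = 476.3 kW


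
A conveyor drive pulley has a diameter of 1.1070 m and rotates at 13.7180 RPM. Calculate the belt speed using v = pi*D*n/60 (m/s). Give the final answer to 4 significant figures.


v = pi * 1.1070 * 13.7180 / 60
v = 0.7951 m/s


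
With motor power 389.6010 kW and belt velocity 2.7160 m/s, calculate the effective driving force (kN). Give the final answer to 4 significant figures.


Te = P / v = 389.6010 / 2.7160
Te = 143.4 kN


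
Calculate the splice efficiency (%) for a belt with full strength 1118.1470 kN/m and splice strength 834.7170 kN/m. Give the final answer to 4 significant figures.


Eff = 834.7170 / 1118.1470 * 100
Eff = 74.65 %


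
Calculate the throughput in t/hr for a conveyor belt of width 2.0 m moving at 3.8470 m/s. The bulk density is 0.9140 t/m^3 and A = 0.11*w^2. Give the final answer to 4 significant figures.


A = 0.11 * 2.0^2 = 0.44 m^2
C = 0.44 * 3.8470 * 0.9140 * 3600
C = 5570 t/hr


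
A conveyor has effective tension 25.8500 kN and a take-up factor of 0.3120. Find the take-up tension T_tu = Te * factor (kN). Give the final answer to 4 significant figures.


T_tu = 25.8500 * 0.3120
T_tu = 8.065 kN


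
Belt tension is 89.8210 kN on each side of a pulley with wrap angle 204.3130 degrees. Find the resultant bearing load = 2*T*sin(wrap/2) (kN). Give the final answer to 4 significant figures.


F = 2 * 89.8210 * sin(204.3130/2 deg)
F = 175.6 kN


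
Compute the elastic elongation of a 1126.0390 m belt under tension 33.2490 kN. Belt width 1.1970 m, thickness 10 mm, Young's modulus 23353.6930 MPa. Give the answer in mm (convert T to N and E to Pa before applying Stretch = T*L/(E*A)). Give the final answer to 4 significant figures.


A = 1.1970 * 0.01 = 0.01197 m^2
Stretch = 33.2490*1000 * 1126.0390 / (23353.6930e6 * 0.01197) * 1000
Stretch = 133.9 mm


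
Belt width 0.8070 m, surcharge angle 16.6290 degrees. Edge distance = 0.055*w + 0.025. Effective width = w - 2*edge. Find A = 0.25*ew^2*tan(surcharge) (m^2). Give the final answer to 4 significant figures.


edge = 0.055*0.8070 + 0.025 = 0.069385 m
ew = 0.8070 - 2*0.069385 = 0.66823 m
A = 0.25 * 0.66823^2 * tan(16.6290 deg)
A = 0.03334 m^2


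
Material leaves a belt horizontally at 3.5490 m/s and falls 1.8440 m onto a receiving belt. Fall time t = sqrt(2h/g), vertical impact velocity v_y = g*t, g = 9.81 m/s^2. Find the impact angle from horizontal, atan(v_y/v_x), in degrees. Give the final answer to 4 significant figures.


t = sqrt(2*1.8440/9.81) = 0.613142 s
v_y = 9.81 * 0.613142 = 6.01492 m/s
angle = atan(6.01492 / 3.5490) = 59.46 deg


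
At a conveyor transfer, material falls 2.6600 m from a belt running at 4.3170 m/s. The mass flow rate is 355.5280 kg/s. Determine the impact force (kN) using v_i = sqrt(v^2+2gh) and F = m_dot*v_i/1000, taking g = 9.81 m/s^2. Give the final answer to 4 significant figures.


v_i = sqrt(4.3170^2 + 2*9.81*2.6600) = 8.4158 m/s
F = 355.5280 * 8.4158 / 1000
F = 2.992 kN


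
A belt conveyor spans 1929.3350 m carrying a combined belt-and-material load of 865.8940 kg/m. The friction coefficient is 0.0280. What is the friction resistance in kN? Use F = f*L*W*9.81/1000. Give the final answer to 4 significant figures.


F = 0.0280 * 1929.3350 * 865.8940 * 9.81 / 1000
F = 458.9 kN


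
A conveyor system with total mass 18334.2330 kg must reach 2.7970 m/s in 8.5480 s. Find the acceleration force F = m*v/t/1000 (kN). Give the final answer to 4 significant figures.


F = 18334.2330 * 2.7970 / 8.5480 / 1000
F = 5.999 kN


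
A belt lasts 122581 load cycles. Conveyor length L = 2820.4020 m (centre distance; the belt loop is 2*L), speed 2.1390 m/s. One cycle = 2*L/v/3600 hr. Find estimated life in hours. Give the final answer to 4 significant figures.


cycle_time = 2 * 2820.4020 / 2.1390 / 3600 = 0.732534 hr
life = 122581 * 0.732534 = 89790 hours


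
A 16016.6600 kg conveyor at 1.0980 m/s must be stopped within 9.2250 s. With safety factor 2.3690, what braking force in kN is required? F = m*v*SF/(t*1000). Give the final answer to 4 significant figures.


F = 16016.6600 * 1.0980 / 9.2250 * 2.3690 / 1000
F = 4.516 kN


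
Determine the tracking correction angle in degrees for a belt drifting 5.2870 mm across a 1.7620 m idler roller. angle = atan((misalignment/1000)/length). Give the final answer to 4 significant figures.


misalign_m = 5.2870 / 1000 = 0.005287 m
angle = atan(0.005287 / 1.7620)
angle = 0.1719 deg


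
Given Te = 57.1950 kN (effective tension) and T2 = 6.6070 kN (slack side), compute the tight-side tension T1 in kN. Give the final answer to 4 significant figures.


T1 = Te + T2 = 57.1950 + 6.6070
T1 = 63.80 kN


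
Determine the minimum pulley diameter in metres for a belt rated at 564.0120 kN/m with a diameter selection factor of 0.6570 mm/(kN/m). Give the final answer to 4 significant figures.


D = 564.0120 * 0.6570 / 1000
D = 0.3706 m


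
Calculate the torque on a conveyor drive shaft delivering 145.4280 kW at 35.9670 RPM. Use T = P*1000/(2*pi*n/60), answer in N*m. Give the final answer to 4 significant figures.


omega = 2*pi*35.9670/60 = 3.76646 rad/s
T = 145.4280*1000 / 3.76646
T = 38610 N*m


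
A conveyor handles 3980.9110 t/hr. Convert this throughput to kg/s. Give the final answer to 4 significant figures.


m_dot = 3980.9110 * 1000 / 3600
m_dot = 1106 kg/s


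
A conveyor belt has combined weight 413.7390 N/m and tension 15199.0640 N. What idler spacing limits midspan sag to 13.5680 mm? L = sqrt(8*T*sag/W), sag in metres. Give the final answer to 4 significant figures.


sag = 13.5680/1000 = 0.013568 m
L = sqrt(8 * 15199.0640 * 0.013568 / 413.7390)
L = 1.997 m


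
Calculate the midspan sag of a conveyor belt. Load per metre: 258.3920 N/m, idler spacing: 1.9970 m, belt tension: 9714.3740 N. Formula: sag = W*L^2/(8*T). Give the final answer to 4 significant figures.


sag = 258.3920 * 1.9970^2 / (8 * 9714.3740)
sag = 0.01326 m


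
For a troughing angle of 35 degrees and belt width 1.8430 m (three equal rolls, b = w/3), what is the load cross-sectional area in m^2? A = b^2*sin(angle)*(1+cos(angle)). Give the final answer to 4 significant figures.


b = 1.8430/3 = 0.614333 m
A = 0.614333^2 * sin(35 deg) * (1 + cos(35 deg))
A = 0.3938 m^2


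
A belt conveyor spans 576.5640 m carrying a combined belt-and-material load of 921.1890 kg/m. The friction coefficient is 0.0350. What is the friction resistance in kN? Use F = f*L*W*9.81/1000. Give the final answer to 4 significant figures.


F = 0.0350 * 576.5640 * 921.1890 * 9.81 / 1000
F = 182.4 kN


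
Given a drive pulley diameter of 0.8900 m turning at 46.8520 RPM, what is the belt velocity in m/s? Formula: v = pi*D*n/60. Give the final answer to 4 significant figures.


v = pi * 0.8900 * 46.8520 / 60
v = 2.183 m/s


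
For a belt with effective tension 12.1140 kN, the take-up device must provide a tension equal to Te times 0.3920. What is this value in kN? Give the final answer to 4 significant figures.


T_tu = 12.1140 * 0.3920
T_tu = 4.749 kN


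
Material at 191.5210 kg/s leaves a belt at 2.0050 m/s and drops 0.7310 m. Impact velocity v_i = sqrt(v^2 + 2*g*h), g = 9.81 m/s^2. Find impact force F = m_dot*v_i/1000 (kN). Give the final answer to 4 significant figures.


v_i = sqrt(2.0050^2 + 2*9.81*0.7310) = 4.28512 m/s
F = 191.5210 * 4.28512 / 1000
F = 0.8207 kN


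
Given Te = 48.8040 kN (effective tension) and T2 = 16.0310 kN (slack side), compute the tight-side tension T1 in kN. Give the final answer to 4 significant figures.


T1 = Te + T2 = 48.8040 + 16.0310
T1 = 64.84 kN


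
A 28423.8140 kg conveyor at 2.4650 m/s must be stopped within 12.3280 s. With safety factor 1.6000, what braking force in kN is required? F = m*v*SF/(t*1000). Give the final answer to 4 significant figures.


F = 28423.8140 * 2.4650 / 12.3280 * 1.6000 / 1000
F = 9.093 kN


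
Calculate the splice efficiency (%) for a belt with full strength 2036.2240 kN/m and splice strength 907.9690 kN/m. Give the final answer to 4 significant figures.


Eff = 907.9690 / 2036.2240 * 100
Eff = 44.59 %


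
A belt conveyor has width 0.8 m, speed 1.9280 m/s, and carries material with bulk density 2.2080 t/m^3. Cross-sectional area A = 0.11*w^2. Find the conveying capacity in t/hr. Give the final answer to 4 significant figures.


A = 0.11 * 0.8^2 = 0.0704 m^2
C = 0.0704 * 1.9280 * 2.2080 * 3600
C = 1079 t/hr


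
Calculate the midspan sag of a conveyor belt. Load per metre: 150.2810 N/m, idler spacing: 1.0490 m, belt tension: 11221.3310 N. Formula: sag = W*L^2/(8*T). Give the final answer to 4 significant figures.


sag = 150.2810 * 1.0490^2 / (8 * 11221.3310)
sag = 0.001842 m


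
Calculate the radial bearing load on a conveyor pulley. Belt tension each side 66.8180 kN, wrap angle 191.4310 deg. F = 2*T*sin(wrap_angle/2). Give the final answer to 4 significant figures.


F = 2 * 66.8180 * sin(191.4310/2 deg)
F = 133.0 kN


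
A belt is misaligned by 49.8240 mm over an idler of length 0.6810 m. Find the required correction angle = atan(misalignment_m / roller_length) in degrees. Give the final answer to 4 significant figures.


misalign_m = 49.8240 / 1000 = 0.049824 m
angle = atan(0.049824 / 0.6810)
angle = 4.184 deg


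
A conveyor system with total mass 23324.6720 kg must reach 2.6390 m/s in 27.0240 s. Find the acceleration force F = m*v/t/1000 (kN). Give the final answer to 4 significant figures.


F = 23324.6720 * 2.6390 / 27.0240 / 1000
F = 2.278 kN


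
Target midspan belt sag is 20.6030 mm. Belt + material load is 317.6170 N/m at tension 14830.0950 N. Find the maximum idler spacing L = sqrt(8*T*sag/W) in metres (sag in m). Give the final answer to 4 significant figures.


sag = 20.6030/1000 = 0.020603 m
L = sqrt(8 * 14830.0950 * 0.020603 / 317.6170)
L = 2.774 m


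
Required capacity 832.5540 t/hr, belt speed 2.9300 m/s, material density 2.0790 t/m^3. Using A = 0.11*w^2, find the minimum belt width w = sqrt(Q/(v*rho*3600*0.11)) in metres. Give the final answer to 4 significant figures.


A_req = 832.5540 / (2.9300 * 2.0790 * 3600) = 0.0379654 m^2
w = sqrt(0.0379654 / 0.11)
w = 0.5875 m


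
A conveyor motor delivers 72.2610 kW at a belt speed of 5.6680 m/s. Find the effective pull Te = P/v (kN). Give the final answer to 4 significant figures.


Te = P / v = 72.2610 / 5.6680
Te = 12.75 kN


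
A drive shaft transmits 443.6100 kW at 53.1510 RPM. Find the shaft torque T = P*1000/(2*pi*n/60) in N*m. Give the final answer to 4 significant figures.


omega = 2*pi*53.1510/60 = 5.56596 rad/s
T = 443.6100*1000 / 5.56596
T = 79700 N*m


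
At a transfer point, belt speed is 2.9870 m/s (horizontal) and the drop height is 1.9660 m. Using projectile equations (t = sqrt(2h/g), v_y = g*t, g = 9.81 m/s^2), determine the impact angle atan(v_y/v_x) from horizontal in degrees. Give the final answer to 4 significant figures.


t = sqrt(2*1.9660/9.81) = 0.6331 s
v_y = 9.81 * 0.6331 = 6.21071 m/s
angle = atan(6.21071 / 2.9870) = 64.32 deg


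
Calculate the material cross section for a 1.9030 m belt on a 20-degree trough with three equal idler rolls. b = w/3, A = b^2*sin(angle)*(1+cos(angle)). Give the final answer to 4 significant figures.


b = 1.9030/3 = 0.634333 m
A = 0.634333^2 * sin(20 deg) * (1 + cos(20 deg))
A = 0.2669 m^2


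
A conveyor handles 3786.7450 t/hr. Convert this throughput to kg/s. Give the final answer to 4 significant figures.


m_dot = 3786.7450 * 1000 / 3600
m_dot = 1052 kg/s


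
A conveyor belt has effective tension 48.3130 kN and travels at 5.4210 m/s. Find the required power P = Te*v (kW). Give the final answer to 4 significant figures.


P = Te * v = 48.3130 * 5.4210
P = 261.9 kW


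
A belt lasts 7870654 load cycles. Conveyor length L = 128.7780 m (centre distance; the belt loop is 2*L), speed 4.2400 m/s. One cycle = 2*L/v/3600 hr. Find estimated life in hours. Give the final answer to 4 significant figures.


cycle_time = 2 * 128.7780 / 4.2400 / 3600 = 0.0168734 hr
life = 7870654 * 0.0168734 = 132800 hours


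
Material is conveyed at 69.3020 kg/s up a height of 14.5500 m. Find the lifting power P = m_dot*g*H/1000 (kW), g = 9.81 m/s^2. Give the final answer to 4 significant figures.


P = 69.3020 * 9.81 * 14.5500 / 1000
P = 9.892 kW


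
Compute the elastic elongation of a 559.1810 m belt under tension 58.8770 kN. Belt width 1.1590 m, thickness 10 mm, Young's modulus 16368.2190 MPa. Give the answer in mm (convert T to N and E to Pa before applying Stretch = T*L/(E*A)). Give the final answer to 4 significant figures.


A = 1.1590 * 0.01 = 0.01159 m^2
Stretch = 58.8770*1000 * 559.1810 / (16368.2190e6 * 0.01159) * 1000
Stretch = 173.5 mm


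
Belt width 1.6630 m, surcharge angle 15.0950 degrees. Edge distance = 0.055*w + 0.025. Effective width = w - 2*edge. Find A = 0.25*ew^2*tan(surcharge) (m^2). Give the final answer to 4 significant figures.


edge = 0.055*1.6630 + 0.025 = 0.116465 m
ew = 1.6630 - 2*0.116465 = 1.43007 m
A = 0.25 * 1.43007^2 * tan(15.0950 deg)
A = 0.1379 m^2


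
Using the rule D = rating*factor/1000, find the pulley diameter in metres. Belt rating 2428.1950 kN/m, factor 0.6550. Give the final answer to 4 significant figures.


D = 2428.1950 * 0.6550 / 1000
D = 1.590 m


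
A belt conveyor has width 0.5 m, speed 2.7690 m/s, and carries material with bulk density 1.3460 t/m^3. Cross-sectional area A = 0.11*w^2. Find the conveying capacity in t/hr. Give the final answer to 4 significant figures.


A = 0.11 * 0.5^2 = 0.0275 m^2
C = 0.0275 * 2.7690 * 1.3460 * 3600
C = 369.0 t/hr


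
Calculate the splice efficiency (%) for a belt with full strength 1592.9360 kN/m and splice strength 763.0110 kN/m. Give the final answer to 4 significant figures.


Eff = 763.0110 / 1592.9360 * 100
Eff = 47.90 %


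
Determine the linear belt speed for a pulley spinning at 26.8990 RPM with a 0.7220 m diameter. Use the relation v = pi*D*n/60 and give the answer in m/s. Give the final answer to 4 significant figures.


v = pi * 0.7220 * 26.8990 / 60
v = 1.017 m/s


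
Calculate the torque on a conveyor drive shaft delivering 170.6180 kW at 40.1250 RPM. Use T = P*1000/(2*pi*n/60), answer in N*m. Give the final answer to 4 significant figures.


omega = 2*pi*40.1250/60 = 4.20188 rad/s
T = 170.6180*1000 / 4.20188
T = 40610 N*m


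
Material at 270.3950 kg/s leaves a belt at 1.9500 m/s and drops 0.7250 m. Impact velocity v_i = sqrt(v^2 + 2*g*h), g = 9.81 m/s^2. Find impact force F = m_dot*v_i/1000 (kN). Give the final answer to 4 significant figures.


v_i = sqrt(1.9500^2 + 2*9.81*0.7250) = 4.24582 m/s
F = 270.3950 * 4.24582 / 1000
F = 1.148 kN


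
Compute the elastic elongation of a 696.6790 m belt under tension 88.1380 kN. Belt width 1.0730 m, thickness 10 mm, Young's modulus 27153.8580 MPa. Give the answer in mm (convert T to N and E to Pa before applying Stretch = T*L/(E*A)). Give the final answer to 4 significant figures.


A = 1.0730 * 0.01 = 0.01073 m^2
Stretch = 88.1380*1000 * 696.6790 / (27153.8580e6 * 0.01073) * 1000
Stretch = 210.7 mm


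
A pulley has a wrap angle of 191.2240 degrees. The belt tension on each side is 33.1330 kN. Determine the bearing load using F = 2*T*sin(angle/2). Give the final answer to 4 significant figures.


F = 2 * 33.1330 * sin(191.2240/2 deg)
F = 65.95 kN


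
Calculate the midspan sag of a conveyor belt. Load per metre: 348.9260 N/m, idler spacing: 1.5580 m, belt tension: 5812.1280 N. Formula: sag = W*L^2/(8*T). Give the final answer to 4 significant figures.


sag = 348.9260 * 1.5580^2 / (8 * 5812.1280)
sag = 0.01822 m


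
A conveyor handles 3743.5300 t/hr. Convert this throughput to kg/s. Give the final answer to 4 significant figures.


m_dot = 3743.5300 * 1000 / 3600
m_dot = 1040 kg/s


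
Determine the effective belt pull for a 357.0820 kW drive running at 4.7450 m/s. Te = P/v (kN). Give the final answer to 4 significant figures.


Te = P / v = 357.0820 / 4.7450
Te = 75.25 kN


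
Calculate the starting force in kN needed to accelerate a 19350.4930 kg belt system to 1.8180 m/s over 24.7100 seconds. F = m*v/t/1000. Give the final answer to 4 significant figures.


F = 19350.4930 * 1.8180 / 24.7100 / 1000
F = 1.424 kN


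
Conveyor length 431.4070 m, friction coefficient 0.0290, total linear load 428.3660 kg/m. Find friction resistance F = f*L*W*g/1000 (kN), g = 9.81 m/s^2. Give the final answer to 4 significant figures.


F = 0.0290 * 431.4070 * 428.3660 * 9.81 / 1000
F = 52.57 kN


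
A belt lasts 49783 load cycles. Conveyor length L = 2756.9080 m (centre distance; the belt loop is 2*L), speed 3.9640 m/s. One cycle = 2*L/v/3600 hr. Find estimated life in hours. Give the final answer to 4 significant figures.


cycle_time = 2 * 2756.9080 / 3.9640 / 3600 = 0.386381 hr
life = 49783 * 0.386381 = 19240 hours


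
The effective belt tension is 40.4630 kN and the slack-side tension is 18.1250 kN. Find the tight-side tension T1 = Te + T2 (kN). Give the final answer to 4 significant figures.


T1 = Te + T2 = 40.4630 + 18.1250
T1 = 58.59 kN


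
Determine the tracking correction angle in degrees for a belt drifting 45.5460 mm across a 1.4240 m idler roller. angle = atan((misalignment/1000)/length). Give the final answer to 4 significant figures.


misalign_m = 45.5460 / 1000 = 0.045546 m
angle = atan(0.045546 / 1.4240)
angle = 1.832 deg


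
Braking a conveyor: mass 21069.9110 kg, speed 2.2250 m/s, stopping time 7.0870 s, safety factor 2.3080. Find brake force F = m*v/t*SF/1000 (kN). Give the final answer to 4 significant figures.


F = 21069.9110 * 2.2250 / 7.0870 * 2.3080 / 1000
F = 15.27 kN


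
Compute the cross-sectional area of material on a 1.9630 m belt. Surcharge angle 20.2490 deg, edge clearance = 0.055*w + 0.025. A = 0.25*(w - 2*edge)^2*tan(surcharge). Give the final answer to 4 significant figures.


edge = 0.055*1.9630 + 0.025 = 0.132965 m
ew = 1.9630 - 2*0.132965 = 1.69707 m
A = 0.25 * 1.69707^2 * tan(20.2490 deg)
A = 0.2656 m^2


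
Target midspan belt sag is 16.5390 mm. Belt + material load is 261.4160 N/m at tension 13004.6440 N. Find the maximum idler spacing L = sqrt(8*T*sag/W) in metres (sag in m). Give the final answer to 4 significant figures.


sag = 16.5390/1000 = 0.016539 m
L = sqrt(8 * 13004.6440 * 0.016539 / 261.4160)
L = 2.566 m


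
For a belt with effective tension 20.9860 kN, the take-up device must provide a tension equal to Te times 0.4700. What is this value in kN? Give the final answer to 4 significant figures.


T_tu = 20.9860 * 0.4700
T_tu = 9.863 kN


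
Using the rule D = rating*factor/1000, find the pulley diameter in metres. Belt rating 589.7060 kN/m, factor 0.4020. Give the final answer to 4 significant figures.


D = 589.7060 * 0.4020 / 1000
D = 0.2371 m


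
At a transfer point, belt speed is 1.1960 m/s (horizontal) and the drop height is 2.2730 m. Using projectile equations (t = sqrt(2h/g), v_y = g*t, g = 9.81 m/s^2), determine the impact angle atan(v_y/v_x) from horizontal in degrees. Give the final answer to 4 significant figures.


t = sqrt(2*2.2730/9.81) = 0.680738 s
v_y = 9.81 * 0.680738 = 6.67804 m/s
angle = atan(6.67804 / 1.1960) = 79.85 deg


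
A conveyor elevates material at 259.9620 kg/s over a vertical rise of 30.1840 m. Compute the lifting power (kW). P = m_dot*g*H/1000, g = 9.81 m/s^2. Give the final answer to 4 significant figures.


P = 259.9620 * 9.81 * 30.1840 / 1000
P = 76.98 kW


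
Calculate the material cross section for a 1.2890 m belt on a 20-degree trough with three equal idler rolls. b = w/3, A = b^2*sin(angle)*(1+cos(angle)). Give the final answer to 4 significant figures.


b = 1.2890/3 = 0.429667 m
A = 0.429667^2 * sin(20 deg) * (1 + cos(20 deg))
A = 0.1225 m^2


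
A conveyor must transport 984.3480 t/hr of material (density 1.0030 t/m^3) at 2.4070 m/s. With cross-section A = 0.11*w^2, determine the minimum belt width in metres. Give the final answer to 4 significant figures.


A_req = 984.3480 / (2.4070 * 1.0030 * 3600) = 0.113258 m^2
w = sqrt(0.113258 / 0.11)
w = 1.015 m


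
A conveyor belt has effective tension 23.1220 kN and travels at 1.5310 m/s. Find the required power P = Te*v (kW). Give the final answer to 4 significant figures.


P = Te * v = 23.1220 * 1.5310
P = 35.40 kW


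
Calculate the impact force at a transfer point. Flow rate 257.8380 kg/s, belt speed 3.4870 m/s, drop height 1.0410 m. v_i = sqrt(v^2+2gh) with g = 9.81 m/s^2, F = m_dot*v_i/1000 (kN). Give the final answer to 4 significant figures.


v_i = sqrt(3.4870^2 + 2*9.81*1.0410) = 5.7082 m/s
F = 257.8380 * 5.7082 / 1000
F = 1.472 kN
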